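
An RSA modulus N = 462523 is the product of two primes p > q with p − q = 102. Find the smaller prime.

631

Since p = q + 102, we have 462523 = q(q + 102), so q² + 102q − 462523 = 0.
Discriminant: 102² + 4·462523 = 10404 + 1850092 = 1860496; √1860496 = 1364.
q = (−102 + 1364)/2 = 631, and p = q + 102 = 733.
Check: 631 · 733 = 462523.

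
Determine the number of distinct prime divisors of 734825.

5

734825 = 5^2 · 29393
29393 = 7 · 4199
4199 = 13 · 323
323 = 17 · 19
734825 = 5^2 · 7 · 13 · 17 · 19, which has 5 distinct prime factors.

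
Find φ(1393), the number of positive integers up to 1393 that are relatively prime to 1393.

1188

Factor: 1393 = 7 · 199.
φ(1393) = (7−1) · (199−1) = 6 · 198 = 1188.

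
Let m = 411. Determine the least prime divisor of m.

411 is odd.
Digit sum 6, divisible by 3.

3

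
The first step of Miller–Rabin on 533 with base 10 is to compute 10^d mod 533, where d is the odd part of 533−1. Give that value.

426

533 − 1 = 532 = 2^2 · 133, so d = 133.
10^1 ≡ 10 (mod 533)
10^2 ≡ 10^2 = 100 ≡ 100 (mod 533)
10^4 ≡ 100^2 = 10000 ≡ 406 (mod 533)
10^8 ≡ 406^2 = 164836 ≡ 139 (mod 533)
10^16 ≡ 139^2 = 19321 ≡ 133 (mod 533)
10^32 ≡ 133^2 = 17689 ≡ 100 (mod 533)
10^64 ≡ 100^2 = 10000 ≡ 406 (mod 533)
10^128 ≡ 406^2 = 164836 ≡ 139 (mod 533)
133 = 128 + 4 + 1 in binary powers of 2.
So 10^133 ≡ 139 · 406 · 10 ≡ 426 (mod 533).
Squaring chain: 426 → 256; never reaches −1, so base 10 is a Miller–Rabin witness that 533 is composite.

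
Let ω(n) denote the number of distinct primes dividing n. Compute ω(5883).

3

5883 = 3 · 1961
1961 = 37 · 53
5883 = 3 · 37 · 53, which has 3 distinct prime factors.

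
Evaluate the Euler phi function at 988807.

946200

Factor: 988807 = 31 · 167 · 191.
φ(988807) = (31−1) · (167−1) · (191−1) = 30 · 166 · 190 = 946200.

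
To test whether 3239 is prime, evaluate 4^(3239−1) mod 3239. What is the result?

4^1 ≡ 4 (mod 3239)
4^2 ≡ 4^2 = 16 ≡ 16 (mod 3239)
4^4 ≡ 16^2 = 256 ≡ 256 (mod 3239)
4^8 ≡ 256^2 = 65536 ≡ 756 (mod 3239)
4^16 ≡ 756^2 = 571536 ≡ 1472 (mod 3239)
4^32 ≡ 1472^2 = 2166784 ≡ 3132 (mod 3239)
4^64 ≡ 3132^2 = 9809424 ≡ 1732 (mod 3239)
4^128 ≡ 1732^2 = 2999824 ≡ 510 (mod 3239)
4^256 ≡ 510^2 = 260100 ≡ 980 (mod 3239)
4^512 ≡ 980^2 = 960400 ≡ 1656 (mod 3239)
4^1024 ≡ 1656^2 = 2742336 ≡ 2142 (mod 3239)
4^2048 ≡ 2142^2 = 4588164 ≡ 1740 (mod 3239)
3238 = 2048 + 1024 + 128 + 32 + 4 + 2 in binary powers of 2.
So 4^3238 ≡ 1740 · 2142 · 510 · 3132 · 256 · 16 ≡ 715 (mod 3239).
Since 715 ≠ 1, base 4 is a Fermat witness: 3239 is composite.

715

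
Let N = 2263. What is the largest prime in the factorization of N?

2263 = 31 · 73
73 is prime.
So 2263 = 31 · 73; the largest prime factor is 73.

73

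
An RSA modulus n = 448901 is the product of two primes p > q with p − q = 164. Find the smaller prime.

593

Since p = q + 164, we have 448901 = q(q + 164), so q² + 164q − 448901 = 0.
Discriminant: 164² + 4·448901 = 26896 + 1795604 = 1822500; √1822500 = 1350.
q = (−164 + 1350)/2 = 593, and p = q + 164 = 757.
Check: 593 · 757 = 448901.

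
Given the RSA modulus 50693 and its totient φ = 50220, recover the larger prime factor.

311

φ(n) = (p−1)(q−1) = n − (p+q) + 1, so p + q = 50693 − 50220 + 1 = 474.
p and q are the roots of t² − 474t + 50693 = 0.
Discriminant: 474² − 4·50693 = 224676 − 202772 = 21904; √21904 = 148.
q = (474 − 148)/2 = 163, p = (474 + 148)/2 = 311.
Check: 163 · 311 = 50693.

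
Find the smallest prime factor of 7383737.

7383737 is odd.
Digit sum 38, not divisible by 3.
Ends in 7: not divisible by 5.
7: 7383737 = 7·1054819 + 4
11: 7383737 = 11·671248 + 9
13: 7383737 = 13·567979 + 10
17: 7383737 = 17·434337 + 8
19: 7383737 = 19·388617 + 14
23: 7383737 = 23·321032 + 1
29: 7383737 = 29·254611 + 18
31: 7383737 = 31·238185 + 2
37: 7383737 = 37·199560 + 17
41: 7383737 = 41·180091 + 6
43: 7383737 = 43·171714 + 35
47: 7383737 = 47·157100 + 37
53: 7383737 = 53·139315 + 42
59: 7383737 = 59·125148 + 5
61: 7383737 = 61·121044 + 53
67: 7383737 = 67·110205 + 2
71: 7383737 = 71·103996 + 21
73: 7383737 = 73·101147 + 6
79: 7383737 = 79·93465 + 2
83: 7383737 = 83·88960 + 57
89: 7383737 = 89·82963 + 30
97: 7383737 = 97·76121

97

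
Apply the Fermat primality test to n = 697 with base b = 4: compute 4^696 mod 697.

324

4^1 ≡ 4 (mod 697)
4^2 ≡ 4^2 = 16 ≡ 16 (mod 697)
4^4 ≡ 16^2 = 256 ≡ 256 (mod 697)
4^8 ≡ 256^2 = 65536 ≡ 18 (mod 697)
4^16 ≡ 18^2 = 324 ≡ 324 (mod 697)
4^32 ≡ 324^2 = 104976 ≡ 426 (mod 697)
4^64 ≡ 426^2 = 181476 ≡ 256 (mod 697)
4^128 ≡ 256^2 = 65536 ≡ 18 (mod 697)
4^256 ≡ 18^2 = 324 ≡ 324 (mod 697)
4^512 ≡ 324^2 = 104976 ≡ 426 (mod 697)
696 = 512 + 128 + 32 + 16 + 8 in binary powers of 2.
So 4^696 ≡ 426 · 18 · 426 · 324 · 18 ≡ 324 (mod 697).
Since 324 ≠ 1, base 4 is a Fermat witness: 697 is composite.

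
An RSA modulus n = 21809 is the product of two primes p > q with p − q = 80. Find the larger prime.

193

Since p = q + 80, we have 21809 = q(q + 80), so q² + 80q − 21809 = 0.
Discriminant: 80² + 4·21809 = 6400 + 87236 = 93636; √93636 = 306.
q = (−80 + 306)/2 = 113, and p = q + 80 = 193.
Check: 113 · 193 = 21809.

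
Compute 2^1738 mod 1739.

1283

2^1 ≡ 2 (mod 1739)
2^2 ≡ 2^2 = 4 ≡ 4 (mod 1739)
2^4 ≡ 4^2 = 16 ≡ 16 (mod 1739)
2^8 ≡ 16^2 = 256 ≡ 256 (mod 1739)
2^16 ≡ 256^2 = 65536 ≡ 1193 (mod 1739)
2^32 ≡ 1193^2 = 1423249 ≡ 747 (mod 1739)
2^64 ≡ 747^2 = 558009 ≡ 1529 (mod 1739)
2^128 ≡ 1529^2 = 2337841 ≡ 625 (mod 1739)
2^256 ≡ 625^2 = 390625 ≡ 1089 (mod 1739)
2^512 ≡ 1089^2 = 1185921 ≡ 1662 (mod 1739)
2^1024 ≡ 1662^2 = 2762244 ≡ 712 (mod 1739)
1738 = 1024 + 512 + 128 + 64 + 8 + 2 in binary powers of 2.
So 2^1738 ≡ 712 · 1662 · 625 · 1529 · 256 · 4 ≡ 1283 (mod 1739).
Since 1283 ≠ 1, base 2 is a Fermat witness: 1739 is composite.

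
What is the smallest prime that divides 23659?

23659 is odd.
Digit sum 25, not divisible by 3.
Ends in 9: not divisible by 5.
7: 23659 = 7·3379 + 6
11: 23659 = 11·2150 + 9
13: 23659 = 13·1819 + 12
17: 23659 = 17·1391 + 12
19: 23659 = 19·1245 + 4
23: 23659 = 23·1028 + 15
29: 23659 = 29·815 + 24
31: 23659 = 31·763 + 6
37: 23659 = 37·639 + 16
41: 23659 = 41·577 + 2
43: 23659 = 43·550 + 9
47: 23659 = 47·503 + 18
53: 23659 = 53·446 + 21
59: 23659 = 59·401

59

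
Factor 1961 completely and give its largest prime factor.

1961 = 37 · 53
53 is prime.
So 1961 = 37 · 53; the largest prime factor is 53.

53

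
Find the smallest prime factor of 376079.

376079 is odd.
Digit sum 32, not divisible by 3.
Ends in 9: not divisible by 5.
7: 376079 = 7·53725 + 4
11: 376079 = 11·34189

11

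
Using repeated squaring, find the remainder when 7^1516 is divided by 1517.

107

7^1 ≡ 7 (mod 1517)
7^2 ≡ 7^2 = 49 ≡ 49 (mod 1517)
7^4 ≡ 49^2 = 2401 ≡ 884 (mod 1517)
7^8 ≡ 884^2 = 781456 ≡ 201 (mod 1517)
7^16 ≡ 201^2 = 40401 ≡ 959 (mod 1517)
7^32 ≡ 959^2 = 919681 ≡ 379 (mod 1517)
7^64 ≡ 379^2 = 143641 ≡ 1043 (mod 1517)
7^128 ≡ 1043^2 = 1087849 ≡ 160 (mod 1517)
7^256 ≡ 160^2 = 25600 ≡ 1328 (mod 1517)
7^512 ≡ 1328^2 = 1763584 ≡ 830 (mod 1517)
7^1024 ≡ 830^2 = 688900 ≡ 182 (mod 1517)
1516 = 1024 + 256 + 128 + 64 + 32 + 8 + 4 in binary powers of 2.
So 7^1516 ≡ 182 · 1328 · 160 · 1043 · 379 · 201 · 884 ≡ 107 (mod 1517).
Since 107 ≠ 1, base 7 is a Fermat witness: 1517 is composite.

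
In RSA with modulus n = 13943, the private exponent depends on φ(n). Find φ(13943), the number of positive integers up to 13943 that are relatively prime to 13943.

13680

Factor: 13943 = 73 · 191.
φ(13943) = (73−1) · (191−1) = 72 · 190 = 13680.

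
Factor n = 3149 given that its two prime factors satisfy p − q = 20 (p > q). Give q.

47

Since p = q + 20, we have 3149 = q(q + 20), so q² + 20q − 3149 = 0.
Discriminant: 20² + 4·3149 = 400 + 12596 = 12996; √12996 = 114.
q = (−20 + 114)/2 = 47, and p = q + 20 = 67.
Check: 47 · 67 = 3149.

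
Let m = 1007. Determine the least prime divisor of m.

1007 is odd.
Digit sum 8, not divisible by 3.
Ends in 7: not divisible by 5.
7: 1007 = 7·143 + 6
11: 1007 = 11·91 + 6
13: 1007 = 13·77 + 6
17: 1007 = 17·59 + 4
19: 1007 = 19·53

19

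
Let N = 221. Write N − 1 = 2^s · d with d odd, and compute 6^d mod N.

150

221 − 1 = 220 = 2^2 · 55, so d = 55.
6^1 ≡ 6 (mod 221)
6^2 ≡ 6^2 = 36 ≡ 36 (mod 221)
6^4 ≡ 36^2 = 1296 ≡ 191 (mod 221)
6^8 ≡ 191^2 = 36481 ≡ 16 (mod 221)
6^16 ≡ 16^2 = 256 ≡ 35 (mod 221)
6^32 ≡ 35^2 = 1225 ≡ 120 (mod 221)
55 = 32 + 16 + 4 + 2 + 1 in binary powers of 2.
So 6^55 ≡ 120 · 35 · 191 · 36 · 6 ≡ 150 (mod 221).
Squaring chain: 150 → 179; never reaches −1, so base 6 is a Miller–Rabin witness that 221 is composite.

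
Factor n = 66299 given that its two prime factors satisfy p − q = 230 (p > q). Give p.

397

Since p = q + 230, we have 66299 = q(q + 230), so q² + 230q − 66299 = 0.
Discriminant: 230² + 4·66299 = 52900 + 265196 = 318096; √318096 = 564.
q = (−230 + 564)/2 = 167, and p = q + 230 = 397.
Check: 167 · 397 = 66299.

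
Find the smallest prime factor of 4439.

4439 is odd.
Digit sum 20, not divisible by 3.
Ends in 9: not divisible by 5.
7: 4439 = 7·634 + 1
11: 4439 = 11·403 + 6
13: 4439 = 13·341 + 6
17: 4439 = 17·261 + 2
19: 4439 = 19·233 + 12
23: 4439 = 23·193

23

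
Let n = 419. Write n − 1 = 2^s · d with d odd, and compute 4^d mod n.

419 − 1 = 418 = 2^1 · 209, so d = 209.
4^1 ≡ 4 (mod 419)
4^2 ≡ 4^2 = 16 ≡ 16 (mod 419)
4^4 ≡ 16^2 = 256 ≡ 256 (mod 419)
4^8 ≡ 256^2 = 65536 ≡ 172 (mod 419)
4^16 ≡ 172^2 = 29584 ≡ 254 (mod 419)
4^32 ≡ 254^2 = 64516 ≡ 409 (mod 419)
4^64 ≡ 409^2 = 167281 ≡ 100 (mod 419)
4^128 ≡ 100^2 = 10000 ≡ 363 (mod 419)
209 = 128 + 64 + 16 + 1 in binary powers of 2.
So 4^209 ≡ 363 · 100 · 254 · 4 ≡ 1 (mod 419).
Since 4^d ≡ 1 (mod 419), base 4 does not prove 419 composite.

1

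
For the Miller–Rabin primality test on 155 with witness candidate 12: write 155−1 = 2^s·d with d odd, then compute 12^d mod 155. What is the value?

42

155 − 1 = 154 = 2^1 · 77, so d = 77.
12^1 ≡ 12 (mod 155)
12^2 ≡ 12^2 = 144 ≡ 144 (mod 155)
12^4 ≡ 144^2 = 20736 ≡ 121 (mod 155)
12^8 ≡ 121^2 = 14641 ≡ 71 (mod 155)
12^16 ≡ 71^2 = 5041 ≡ 81 (mod 155)
12^32 ≡ 81^2 = 6561 ≡ 51 (mod 155)
12^64 ≡ 51^2 = 2601 ≡ 121 (mod 155)
77 = 64 + 8 + 4 + 1 in binary powers of 2.
So 12^77 ≡ 121 · 71 · 121 · 12 ≡ 42 (mod 155).
Squaring chain: 42; never reaches −1, so base 12 is a Miller–Rabin witness that 155 is composite.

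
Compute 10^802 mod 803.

100

10^1 ≡ 10 (mod 803)
10^2 ≡ 10^2 = 100 ≡ 100 (mod 803)
10^4 ≡ 100^2 = 10000 ≡ 364 (mod 803)
10^8 ≡ 364^2 = 132496 ≡ 1 (mod 803)
10^16 ≡ 1^2 = 1 ≡ 1 (mod 803)
10^32 ≡ 1^2 = 1 ≡ 1 (mod 803)
10^64 ≡ 1^2 = 1 ≡ 1 (mod 803)
10^128 ≡ 1^2 = 1 ≡ 1 (mod 803)
10^256 ≡ 1^2 = 1 ≡ 1 (mod 803)
10^512 ≡ 1^2 = 1 ≡ 1 (mod 803)
802 = 512 + 256 + 32 + 2 in binary powers of 2.
So 10^802 ≡ 1 · 1 · 1 · 100 ≡ 100 (mod 803).
Since 100 ≠ 1, base 10 is a Fermat witness: 803 is composite.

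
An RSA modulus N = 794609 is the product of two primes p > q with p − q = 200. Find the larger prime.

Since p = q + 200, we have 794609 = q(q + 200), so q² + 200q − 794609 = 0.
Discriminant: 200² + 4·794609 = 40000 + 3178436 = 3218436; √3218436 = 1794.
q = (−200 + 1794)/2 = 797, and p = q + 200 = 997.
Check: 797 · 997 = 794609.

997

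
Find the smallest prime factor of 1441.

1441 is odd.
Digit sum 10, not divisible by 3.
Ends in 1: not divisible by 5.
7: 1441 = 7·205 + 6
11: 1441 = 11·131

11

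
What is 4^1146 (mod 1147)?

4^1 ≡ 4 (mod 1147)
4^2 ≡ 4^2 = 16 ≡ 16 (mod 1147)
4^4 ≡ 16^2 = 256 ≡ 256 (mod 1147)
4^8 ≡ 256^2 = 65536 ≡ 157 (mod 1147)
4^16 ≡ 157^2 = 24649 ≡ 562 (mod 1147)
4^32 ≡ 562^2 = 315844 ≡ 419 (mod 1147)
4^64 ≡ 419^2 = 175561 ≡ 70 (mod 1147)
4^128 ≡ 70^2 = 4900 ≡ 312 (mod 1147)
4^256 ≡ 312^2 = 97344 ≡ 996 (mod 1147)
4^512 ≡ 996^2 = 992016 ≡ 1008 (mod 1147)
4^1024 ≡ 1008^2 = 1016064 ≡ 969 (mod 1147)
1146 = 1024 + 64 + 32 + 16 + 8 + 2 in binary powers of 2.
So 4^1146 ≡ 969 · 70 · 419 · 562 · 157 · 16 ≡ 1120 (mod 1147).
Since 1120 ≠ 1, base 4 is a Fermat witness: 1147 is composite.

1120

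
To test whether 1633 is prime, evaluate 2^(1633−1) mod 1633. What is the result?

476

2^1 ≡ 2 (mod 1633)
2^2 ≡ 2^2 = 4 ≡ 4 (mod 1633)
2^4 ≡ 4^2 = 16 ≡ 16 (mod 1633)
2^8 ≡ 16^2 = 256 ≡ 256 (mod 1633)
2^16 ≡ 256^2 = 65536 ≡ 216 (mod 1633)
2^32 ≡ 216^2 = 46656 ≡ 932 (mod 1633)
2^64 ≡ 932^2 = 868624 ≡ 1501 (mod 1633)
2^128 ≡ 1501^2 = 2253001 ≡ 1094 (mod 1633)
2^256 ≡ 1094^2 = 1196836 ≡ 1480 (mod 1633)
2^512 ≡ 1480^2 = 2190400 ≡ 547 (mod 1633)
2^1024 ≡ 547^2 = 299209 ≡ 370 (mod 1633)
1632 = 1024 + 512 + 64 + 32 in binary powers of 2.
So 2^1632 ≡ 370 · 547 · 1501 · 932 ≡ 476 (mod 1633).
Since 476 ≠ 1, base 2 is a Fermat witness: 1633 is composite.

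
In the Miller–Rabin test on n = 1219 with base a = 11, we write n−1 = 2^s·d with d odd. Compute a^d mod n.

378

1219 − 1 = 1218 = 2^1 · 609, so d = 609.
11^1 ≡ 11 (mod 1219)
11^2 ≡ 11^2 = 121 ≡ 121 (mod 1219)
11^4 ≡ 121^2 = 14641 ≡ 13 (mod 1219)
11^8 ≡ 13^2 = 169 ≡ 169 (mod 1219)
11^16 ≡ 169^2 = 28561 ≡ 524 (mod 1219)
11^32 ≡ 524^2 = 274576 ≡ 301 (mod 1219)
11^64 ≡ 301^2 = 90601 ≡ 395 (mod 1219)
11^128 ≡ 395^2 = 156025 ≡ 1212 (mod 1219)
11^256 ≡ 1212^2 = 1468944 ≡ 49 (mod 1219)
11^512 ≡ 49^2 = 2401 ≡ 1182 (mod 1219)
609 = 512 + 64 + 32 + 1 in binary powers of 2.
So 11^609 ≡ 1182 · 395 · 301 · 11 ≡ 378 (mod 1219).
Squaring chain: 378; never reaches −1, so base 11 is a Miller–Rabin witness that 1219 is composite.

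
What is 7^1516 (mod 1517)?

107

7^1 ≡ 7 (mod 1517)
7^2 ≡ 7^2 = 49 ≡ 49 (mod 1517)
7^4 ≡ 49^2 = 2401 ≡ 884 (mod 1517)
7^8 ≡ 884^2 = 781456 ≡ 201 (mod 1517)
7^16 ≡ 201^2 = 40401 ≡ 959 (mod 1517)
7^32 ≡ 959^2 = 919681 ≡ 379 (mod 1517)
7^64 ≡ 379^2 = 143641 ≡ 1043 (mod 1517)
7^128 ≡ 1043^2 = 1087849 ≡ 160 (mod 1517)
7^256 ≡ 160^2 = 25600 ≡ 1328 (mod 1517)
7^512 ≡ 1328^2 = 1763584 ≡ 830 (mod 1517)
7^1024 ≡ 830^2 = 688900 ≡ 182 (mod 1517)
1516 = 1024 + 256 + 128 + 64 + 32 + 8 + 4 in binary powers of 2.
So 7^1516 ≡ 182 · 1328 · 160 · 1043 · 379 · 201 · 884 ≡ 107 (mod 1517).
Since 107 ≠ 1, base 7 is a Fermat witness: 1517 is composite.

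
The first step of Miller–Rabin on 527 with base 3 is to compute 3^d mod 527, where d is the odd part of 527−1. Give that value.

11

527 − 1 = 526 = 2^1 · 263, so d = 263.
3^1 ≡ 3 (mod 527)
3^2 ≡ 3^2 = 9 ≡ 9 (mod 527)
3^4 ≡ 9^2 = 81 ≡ 81 (mod 527)
3^8 ≡ 81^2 = 6561 ≡ 237 (mod 527)
3^16 ≡ 237^2 = 56169 ≡ 307 (mod 527)
3^32 ≡ 307^2 = 94249 ≡ 443 (mod 527)
3^64 ≡ 443^2 = 196249 ≡ 205 (mod 527)
3^128 ≡ 205^2 = 42025 ≡ 392 (mod 527)
3^256 ≡ 392^2 = 153664 ≡ 307 (mod 527)
263 = 256 + 4 + 2 + 1 in binary powers of 2.
So 3^263 ≡ 307 · 81 · 9 · 3 ≡ 11 (mod 527).
Squaring chain: 11; never reaches −1, so base 3 is a Miller–Rabin witness that 527 is composite.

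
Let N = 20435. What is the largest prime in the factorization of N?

67

20435 = 5 · 4087
4087 = 61 · 67
67 is prime.
So 20435 = 5 · 61 · 67; the largest prime factor is 67.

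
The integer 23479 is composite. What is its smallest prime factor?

23479 is odd.
Digit sum 25, not divisible by 3.
Ends in 9: not divisible by 5.
7: 23479 = 7·3354 + 1
11: 23479 = 11·2134 + 5
13: 23479 = 13·1806 + 1
17: 23479 = 17·1381 + 2
19: 23479 = 19·1235 + 14
23: 23479 = 23·1020 + 19
29: 23479 = 29·809 + 18
31: 23479 = 31·757 + 12
37: 23479 = 37·634 + 21
41: 23479 = 41·572 + 27
43: 23479 = 43·546 + 1
47: 23479 = 47·499 + 26
53: 23479 = 53·443

53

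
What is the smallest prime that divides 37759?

61

37759 is odd.
Digit sum 31, not divisible by 3.
Ends in 9: not divisible by 5.
7: 37759 = 7·5394 + 1
11: 37759 = 11·3432 + 7
13: 37759 = 13·2904 + 7
17: 37759 = 17·2221 + 2
19: 37759 = 19·1987 + 6
23: 37759 = 23·1641 + 16
29: 37759 = 29·1302 + 1
31: 37759 = 31·1218 + 1
37: 37759 = 37·1020 + 19
41: 37759 = 41·920 + 39
43: 37759 = 43·878 + 5
47: 37759 = 47·803 + 18
53: 37759 = 53·712 + 23
59: 37759 = 59·639 + 58
61: 37759 = 61·619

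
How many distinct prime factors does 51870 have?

51870 = 2 · 25935
25935 = 3 · 8645
8645 = 5 · 1729
1729 = 7 · 247
247 = 13 · 19
51870 = 2 · 3 · 5 · 7 · 13 · 19, which has 6 distinct prime factors.

6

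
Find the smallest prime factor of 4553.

29

4553 is odd.
Digit sum 17, not divisible by 3.
Ends in 3: not divisible by 5.
7: 4553 = 7·650 + 3
11: 4553 = 11·413 + 10
13: 4553 = 13·350 + 3
17: 4553 = 17·267 + 14
19: 4553 = 19·239 + 12
23: 4553 = 23·197 + 22
29: 4553 = 29·157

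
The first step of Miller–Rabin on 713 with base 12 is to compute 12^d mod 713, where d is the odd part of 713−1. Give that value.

713 − 1 = 712 = 2^3 · 89, so d = 89.
12^1 ≡ 12 (mod 713)
12^2 ≡ 12^2 = 144 ≡ 144 (mod 713)
12^4 ≡ 144^2 = 20736 ≡ 59 (mod 713)
12^8 ≡ 59^2 = 3481 ≡ 629 (mod 713)
12^16 ≡ 629^2 = 395641 ≡ 639 (mod 713)
12^32 ≡ 639^2 = 408321 ≡ 485 (mod 713)
12^64 ≡ 485^2 = 235225 ≡ 648 (mod 713)
89 = 64 + 16 + 8 + 1 in binary powers of 2.
So 12^89 ≡ 648 · 639 · 629 · 12 ≡ 633 (mod 713).
Squaring chain: 633 → 696 → 289; never reaches −1, so base 12 is a Miller–Rabin witness that 713 is composite.

633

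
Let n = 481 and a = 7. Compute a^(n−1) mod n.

7^1 ≡ 7 (mod 481)
7^2 ≡ 7^2 = 49 ≡ 49 (mod 481)
7^4 ≡ 49^2 = 2401 ≡ 477 (mod 481)
7^8 ≡ 477^2 = 227529 ≡ 16 (mod 481)
7^16 ≡ 16^2 = 256 ≡ 256 (mod 481)
7^32 ≡ 256^2 = 65536 ≡ 120 (mod 481)
7^64 ≡ 120^2 = 14400 ≡ 451 (mod 481)
7^128 ≡ 451^2 = 203401 ≡ 419 (mod 481)
7^256 ≡ 419^2 = 175561 ≡ 477 (mod 481)
480 = 256 + 128 + 64 + 32 in binary powers of 2.
So 7^480 ≡ 477 · 419 · 451 · 120 ≡ 417 (mod 481).
Since 417 ≠ 1, base 7 is a Fermat witness: 481 is composite.

417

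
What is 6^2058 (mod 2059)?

1161

6^1 ≡ 6 (mod 2059)
6^2 ≡ 6^2 = 36 ≡ 36 (mod 2059)
6^4 ≡ 36^2 = 1296 ≡ 1296 (mod 2059)
6^8 ≡ 1296^2 = 1679616 ≡ 1531 (mod 2059)
6^16 ≡ 1531^2 = 2343961 ≡ 819 (mod 2059)
6^32 ≡ 819^2 = 670761 ≡ 1586 (mod 2059)
6^64 ≡ 1586^2 = 2515396 ≡ 1357 (mod 2059)
6^128 ≡ 1357^2 = 1841449 ≡ 703 (mod 2059)
6^256 ≡ 703^2 = 494209 ≡ 49 (mod 2059)
6^512 ≡ 49^2 = 2401 ≡ 342 (mod 2059)
6^1024 ≡ 342^2 = 116964 ≡ 1660 (mod 2059)
6^2048 ≡ 1660^2 = 2755600 ≡ 658 (mod 2059)
2058 = 2048 + 8 + 2 in binary powers of 2.
So 6^2058 ≡ 658 · 1531 · 36 ≡ 1161 (mod 2059).
Since 1161 ≠ 1, base 6 is a Fermat witness: 2059 is composite.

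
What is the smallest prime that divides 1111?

1111 is odd.
Digit sum 4, not divisible by 3.
Ends in 1: not divisible by 5.
7: 1111 = 7·158 + 5
11: 1111 = 11·101

11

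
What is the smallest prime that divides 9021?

3

9021 is odd.
Digit sum 12, divisible by 3.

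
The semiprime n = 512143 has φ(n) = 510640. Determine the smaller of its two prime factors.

φ(n) = (p−1)(q−1) = n − (p+q) + 1, so p + q = 512143 − 510640 + 1 = 1504.
p and q are the roots of t² − 1504t + 512143 = 0.
Discriminant: 1504² − 4·512143 = 2262016 − 2048572 = 213444; √213444 = 462.
q = (1504 − 462)/2 = 521, p = (1504 + 462)/2 = 983.
Check: 521 · 983 = 512143.

521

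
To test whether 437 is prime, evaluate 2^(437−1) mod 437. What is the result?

358

2^1 ≡ 2 (mod 437)
2^2 ≡ 2^2 = 4 ≡ 4 (mod 437)
2^4 ≡ 4^2 = 16 ≡ 16 (mod 437)
2^8 ≡ 16^2 = 256 ≡ 256 (mod 437)
2^16 ≡ 256^2 = 65536 ≡ 423 (mod 437)
2^32 ≡ 423^2 = 178929 ≡ 196 (mod 437)
2^64 ≡ 196^2 = 38416 ≡ 397 (mod 437)
2^128 ≡ 397^2 = 157609 ≡ 289 (mod 437)
2^256 ≡ 289^2 = 83521 ≡ 54 (mod 437)
436 = 256 + 128 + 32 + 16 + 4 in binary powers of 2.
So 2^436 ≡ 54 · 289 · 196 · 423 · 16 ≡ 358 (mod 437).
Since 358 ≠ 1, base 2 is a Fermat witness: 437 is composite.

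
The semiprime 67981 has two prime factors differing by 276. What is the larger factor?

433

Since p = q + 276, we have 67981 = q(q + 276), so q² + 276q − 67981 = 0.
Discriminant: 276² + 4·67981 = 76176 + 271924 = 348100; √348100 = 590.
q = (−276 + 590)/2 = 157, and p = q + 276 = 433.
Check: 157 · 433 = 67981.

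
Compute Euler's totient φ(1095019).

1061736

Factor: 1095019 = 79 · 83 · 167.
φ(1095019) = (79−1) · (83−1) · (167−1) = 78 · 82 · 166 = 1061736.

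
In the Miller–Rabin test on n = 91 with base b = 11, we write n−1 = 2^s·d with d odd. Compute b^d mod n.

8

91 − 1 = 90 = 2^1 · 45, so d = 45.
11^1 ≡ 11 (mod 91)
11^2 ≡ 11^2 = 121 ≡ 30 (mod 91)
11^4 ≡ 30^2 = 900 ≡ 81 (mod 91)
11^8 ≡ 81^2 = 6561 ≡ 9 (mod 91)
11^16 ≡ 9^2 = 81 ≡ 81 (mod 91)
11^32 ≡ 81^2 = 6561 ≡ 9 (mod 91)
45 = 32 + 8 + 4 + 1 in binary powers of 2.
So 11^45 ≡ 9 · 9 · 81 · 11 ≡ 8 (mod 91).
Squaring chain: 8; never reaches −1, so base 11 is a Miller–Rabin witness that 91 is composite.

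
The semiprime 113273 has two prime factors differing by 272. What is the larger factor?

499

Since p = q + 272, we have 113273 = q(q + 272), so q² + 272q − 113273 = 0.
Discriminant: 272² + 4·113273 = 73984 + 453092 = 527076; √527076 = 726.
q = (−272 + 726)/2 = 227, and p = q + 272 = 499.
Check: 227 · 499 = 113273.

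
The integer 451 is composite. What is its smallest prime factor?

451 is odd.
Digit sum 10, not divisible by 3.
Ends in 1: not divisible by 5.
7: 451 = 7·64 + 3
11: 451 = 11·41

11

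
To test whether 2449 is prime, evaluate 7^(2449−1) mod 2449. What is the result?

7^1 ≡ 7 (mod 2449)
7^2 ≡ 7^2 = 49 ≡ 49 (mod 2449)
7^4 ≡ 49^2 = 2401 ≡ 2401 (mod 2449)
7^8 ≡ 2401^2 = 5764801 ≡ 2304 (mod 2449)
7^16 ≡ 2304^2 = 5308416 ≡ 1433 (mod 2449)
7^32 ≡ 1433^2 = 2053489 ≡ 1227 (mod 2449)
7^64 ≡ 1227^2 = 1505529 ≡ 1843 (mod 2449)
7^128 ≡ 1843^2 = 3396649 ≡ 2335 (mod 2449)
7^256 ≡ 2335^2 = 5452225 ≡ 751 (mod 2449)
7^512 ≡ 751^2 = 564001 ≡ 731 (mod 2449)
7^1024 ≡ 731^2 = 534361 ≡ 479 (mod 2449)
7^2048 ≡ 479^2 = 229441 ≡ 1684 (mod 2449)
2448 = 2048 + 256 + 128 + 16 in binary powers of 2.
So 7^2448 ≡ 1684 · 751 · 2335 · 1433 ≡ 994 (mod 2449).
Since 994 ≠ 1, base 7 is a Fermat witness: 2449 is composite.

994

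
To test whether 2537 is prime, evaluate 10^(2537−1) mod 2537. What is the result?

547

10^1 ≡ 10 (mod 2537)
10^2 ≡ 10^2 = 100 ≡ 100 (mod 2537)
10^4 ≡ 100^2 = 10000 ≡ 2389 (mod 2537)
10^8 ≡ 2389^2 = 5707321 ≡ 1608 (mod 2537)
10^16 ≡ 1608^2 = 2585664 ≡ 461 (mod 2537)
10^32 ≡ 461^2 = 212521 ≡ 1950 (mod 2537)
10^64 ≡ 1950^2 = 3802500 ≡ 2074 (mod 2537)
10^128 ≡ 2074^2 = 4301476 ≡ 1261 (mod 2537)
10^256 ≡ 1261^2 = 1590121 ≡ 1959 (mod 2537)
10^512 ≡ 1959^2 = 3837681 ≡ 1737 (mod 2537)
10^1024 ≡ 1737^2 = 3017169 ≡ 676 (mod 2537)
10^2048 ≡ 676^2 = 456976 ≡ 316 (mod 2537)
2536 = 2048 + 256 + 128 + 64 + 32 + 8 in binary powers of 2.
So 10^2536 ≡ 316 · 1959 · 1261 · 2074 · 1950 · 1608 ≡ 547 (mod 2537).
Since 547 ≠ 1, base 10 is a Fermat witness: 2537 is composite.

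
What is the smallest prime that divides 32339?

73

32339 is odd.
Digit sum 20, not divisible by 3.
Ends in 9: not divisible by 5.
7: 32339 = 7·4619 + 6
11: 32339 = 11·2939 + 10
13: 32339 = 13·2487 + 8
17: 32339 = 17·1902 + 5
19: 32339 = 19·1702 + 1
23: 32339 = 23·1406 + 1
29: 32339 = 29·1115 + 4
31: 32339 = 31·1043 + 6
37: 32339 = 37·874 + 1
41: 32339 = 41·788 + 31
43: 32339 = 43·752 + 3
47: 32339 = 47·688 + 3
53: 32339 = 53·610 + 9
59: 32339 = 59·548 + 7
61: 32339 = 61·530 + 9
67: 32339 = 67·482 + 45
71: 32339 = 71·455 + 34
73: 32339 = 73·443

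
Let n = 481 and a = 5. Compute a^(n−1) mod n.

5^1 ≡ 5 (mod 481)
5^2 ≡ 5^2 = 25 ≡ 25 (mod 481)
5^4 ≡ 25^2 = 625 ≡ 144 (mod 481)
5^8 ≡ 144^2 = 20736 ≡ 53 (mod 481)
5^16 ≡ 53^2 = 2809 ≡ 404 (mod 481)
5^32 ≡ 404^2 = 163216 ≡ 157 (mod 481)
5^64 ≡ 157^2 = 24649 ≡ 118 (mod 481)
5^128 ≡ 118^2 = 13924 ≡ 456 (mod 481)
5^256 ≡ 456^2 = 207936 ≡ 144 (mod 481)
480 = 256 + 128 + 64 + 32 in binary powers of 2.
So 5^480 ≡ 144 · 456 · 118 · 157 ≡ 417 (mod 481).
Since 417 ≠ 1, base 5 is a Fermat witness: 481 is composite.

417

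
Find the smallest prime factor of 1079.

1079 is odd.
Digit sum 17, not divisible by 3.
Ends in 9: not divisible by 5.
7: 1079 = 7·154 + 1
11: 1079 = 11·98 + 1
13: 1079 = 13·83

13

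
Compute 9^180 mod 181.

9^1 ≡ 9 (mod 181)
9^2 ≡ 9^2 = 81 ≡ 81 (mod 181)
9^4 ≡ 81^2 = 6561 ≡ 45 (mod 181)
9^8 ≡ 45^2 = 2025 ≡ 34 (mod 181)
9^16 ≡ 34^2 = 1156 ≡ 70 (mod 181)
9^32 ≡ 70^2 = 4900 ≡ 13 (mod 181)
9^64 ≡ 13^2 = 169 ≡ 169 (mod 181)
9^128 ≡ 169^2 = 28561 ≡ 144 (mod 181)
180 = 128 + 32 + 16 + 4 in binary powers of 2.
So 9^180 ≡ 144 · 13 · 70 · 45 ≡ 1 (mod 181).
Since the result is 1, base 9 gives no evidence that 181 is composite.

1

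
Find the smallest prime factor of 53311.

89

53311 is odd.
Digit sum 13, not divisible by 3.
Ends in 1: not divisible by 5.
7: 53311 = 7·7615 + 6
11: 53311 = 11·4846 + 5
13: 53311 = 13·4100 + 11
17: 53311 = 17·3135 + 16
19: 53311 = 19·2805 + 16
23: 53311 = 23·2317 + 20
29: 53311 = 29·1838 + 9
31: 53311 = 31·1719 + 22
37: 53311 = 37·1440 + 31
41: 53311 = 41·1300 + 11
43: 53311 = 43·1239 + 34
47: 53311 = 47·1134 + 13
53: 53311 = 53·1005 + 46
59: 53311 = 59·903 + 34
61: 53311 = 61·873 + 58
67: 53311 = 67·795 + 46
71: 53311 = 71·750 + 61
73: 53311 = 73·730 + 21
79: 53311 = 79·674 + 65
83: 53311 = 83·642 + 25
89: 53311 = 89·599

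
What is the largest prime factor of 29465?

29465 = 5 · 5893
5893 = 71 · 83
83 is prime.
So 29465 = 5 · 71 · 83; the largest prime factor is 83.

83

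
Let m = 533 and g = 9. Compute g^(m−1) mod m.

165

9^1 ≡ 9 (mod 533)
9^2 ≡ 9^2 = 81 ≡ 81 (mod 533)
9^4 ≡ 81^2 = 6561 ≡ 165 (mod 533)
9^8 ≡ 165^2 = 27225 ≡ 42 (mod 533)
9^16 ≡ 42^2 = 1764 ≡ 165 (mod 533)
9^32 ≡ 165^2 = 27225 ≡ 42 (mod 533)
9^64 ≡ 42^2 = 1764 ≡ 165 (mod 533)
9^128 ≡ 165^2 = 27225 ≡ 42 (mod 533)
9^256 ≡ 42^2 = 1764 ≡ 165 (mod 533)
9^512 ≡ 165^2 = 27225 ≡ 42 (mod 533)
532 = 512 + 16 + 4 in binary powers of 2.
So 9^532 ≡ 42 · 165 · 165 ≡ 165 (mod 533).
Since 165 ≠ 1, base 9 is a Fermat witness: 533 is composite.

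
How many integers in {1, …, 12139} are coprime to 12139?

11880

Factor: 12139 = 61 · 199.
φ(12139) = (61−1) · (199−1) = 60 · 198 = 11880.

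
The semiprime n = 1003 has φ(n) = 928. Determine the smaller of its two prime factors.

φ(n) = (p−1)(q−1) = n − (p+q) + 1, so p + q = 1003 − 928 + 1 = 76.
p and q are the roots of t² − 76t + 1003 = 0.
Discriminant: 76² − 4·1003 = 5776 − 4012 = 1764; √1764 = 42.
q = (76 − 42)/2 = 17, p = (76 + 42)/2 = 59.
Check: 17 · 59 = 1003.

17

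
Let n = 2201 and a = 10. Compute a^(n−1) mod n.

1369

10^1 ≡ 10 (mod 2201)
10^2 ≡ 10^2 = 100 ≡ 100 (mod 2201)
10^4 ≡ 100^2 = 10000 ≡ 1196 (mod 2201)
10^8 ≡ 1196^2 = 1430416 ≡ 1967 (mod 2201)
10^16 ≡ 1967^2 = 3869089 ≡ 1932 (mod 2201)
10^32 ≡ 1932^2 = 3732624 ≡ 1929 (mod 2201)
10^64 ≡ 1929^2 = 3721041 ≡ 1351 (mod 2201)
10^128 ≡ 1351^2 = 1825201 ≡ 572 (mod 2201)
10^256 ≡ 572^2 = 327184 ≡ 1436 (mod 2201)
10^512 ≡ 1436^2 = 2062096 ≡ 1960 (mod 2201)
10^1024 ≡ 1960^2 = 3841600 ≡ 855 (mod 2201)
10^2048 ≡ 855^2 = 731025 ≡ 293 (mod 2201)
2200 = 2048 + 128 + 16 + 8 in binary powers of 2.
So 10^2200 ≡ 293 · 572 · 1932 · 1967 ≡ 1369 (mod 2201).
Since 1369 ≠ 1, base 10 is a Fermat witness: 2201 is composite.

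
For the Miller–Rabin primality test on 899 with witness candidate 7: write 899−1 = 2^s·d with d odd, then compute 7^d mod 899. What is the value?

899 − 1 = 898 = 2^1 · 449, so d = 449.
7^1 ≡ 7 (mod 899)
7^2 ≡ 7^2 = 49 ≡ 49 (mod 899)
7^4 ≡ 49^2 = 2401 ≡ 603 (mod 899)
7^8 ≡ 603^2 = 363609 ≡ 413 (mod 899)
7^16 ≡ 413^2 = 170569 ≡ 658 (mod 899)
7^32 ≡ 658^2 = 432964 ≡ 545 (mod 899)
7^64 ≡ 545^2 = 297025 ≡ 355 (mod 899)
7^128 ≡ 355^2 = 126025 ≡ 165 (mod 899)
7^256 ≡ 165^2 = 27225 ≡ 255 (mod 899)
449 = 256 + 128 + 64 + 1 in binary powers of 2.
So 7^449 ≡ 255 · 165 · 355 · 7 ≡ 877 (mod 899).
Squaring chain: 877; never reaches −1, so base 7 is a Miller–Rabin witness that 899 is composite.

877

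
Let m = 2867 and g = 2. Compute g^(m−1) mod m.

2^1 ≡ 2 (mod 2867)
2^2 ≡ 2^2 = 4 ≡ 4 (mod 2867)
2^4 ≡ 4^2 = 16 ≡ 16 (mod 2867)
2^8 ≡ 16^2 = 256 ≡ 256 (mod 2867)
2^16 ≡ 256^2 = 65536 ≡ 2462 (mod 2867)
2^32 ≡ 2462^2 = 6061444 ≡ 606 (mod 2867)
2^64 ≡ 606^2 = 367236 ≡ 260 (mod 2867)
2^128 ≡ 260^2 = 67600 ≡ 1659 (mod 2867)
2^256 ≡ 1659^2 = 2752281 ≡ 2828 (mod 2867)
2^512 ≡ 2828^2 = 7997584 ≡ 1521 (mod 2867)
2^1024 ≡ 1521^2 = 2313441 ≡ 2639 (mod 2867)
2^2048 ≡ 2639^2 = 6964321 ≡ 378 (mod 2867)
2866 = 2048 + 512 + 256 + 32 + 16 + 2 in binary powers of 2.
So 2^2866 ≡ 378 · 1521 · 2828 · 606 · 2462 · 4 ≡ 1015 (mod 2867).
Since 1015 ≠ 1, base 2 is a Fermat witness: 2867 is composite.

1015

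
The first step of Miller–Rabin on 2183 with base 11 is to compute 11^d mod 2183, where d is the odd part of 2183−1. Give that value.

1026

2183 − 1 = 2182 = 2^1 · 1091, so d = 1091.
11^1 ≡ 11 (mod 2183)
11^2 ≡ 11^2 = 121 ≡ 121 (mod 2183)
11^4 ≡ 121^2 = 14641 ≡ 1543 (mod 2183)
11^8 ≡ 1543^2 = 2380849 ≡ 1379 (mod 2183)
11^16 ≡ 1379^2 = 1901641 ≡ 248 (mod 2183)
11^32 ≡ 248^2 = 61504 ≡ 380 (mod 2183)
11^64 ≡ 380^2 = 144400 ≡ 322 (mod 2183)
11^128 ≡ 322^2 = 103684 ≡ 1083 (mod 2183)
11^256 ≡ 1083^2 = 1172889 ≡ 618 (mod 2183)
11^512 ≡ 618^2 = 381924 ≡ 2082 (mod 2183)
11^1024 ≡ 2082^2 = 4334724 ≡ 1469 (mod 2183)
1091 = 1024 + 64 + 2 + 1 in binary powers of 2.
So 11^1091 ≡ 1469 · 322 · 121 · 11 ≡ 1026 (mod 2183).
Squaring chain: 1026; never reaches −1, so base 11 is a Miller–Rabin witness that 2183 is composite.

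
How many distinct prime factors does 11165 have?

4

11165 = 5 · 2233
2233 = 7 · 319
319 = 11 · 29
11165 = 5 · 7 · 11 · 29, which has 4 distinct prime factors.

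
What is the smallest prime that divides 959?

7

959 is odd.
Digit sum 23, not divisible by 3.
Ends in 9: not divisible by 5.
7: 959 = 7·137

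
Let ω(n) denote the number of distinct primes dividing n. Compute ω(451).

2

451 = 11 · 41
451 = 11 · 41, which has 2 distinct prime factors.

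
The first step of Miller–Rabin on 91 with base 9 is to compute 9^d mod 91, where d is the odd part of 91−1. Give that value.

91 − 1 = 90 = 2^1 · 45, so d = 45.
9^1 ≡ 9 (mod 91)
9^2 ≡ 9^2 = 81 ≡ 81 (mod 91)
9^4 ≡ 81^2 = 6561 ≡ 9 (mod 91)
9^8 ≡ 9^2 = 81 ≡ 81 (mod 91)
9^16 ≡ 81^2 = 6561 ≡ 9 (mod 91)
9^32 ≡ 9^2 = 81 ≡ 81 (mod 91)
45 = 32 + 8 + 4 + 1 in binary powers of 2.
So 9^45 ≡ 81 · 81 · 9 · 9 ≡ 1 (mod 91).
Since 9^d ≡ 1 (mod 91), base 9 does not prove 91 composite.

1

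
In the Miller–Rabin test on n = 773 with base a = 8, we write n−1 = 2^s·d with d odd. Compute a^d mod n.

456

773 − 1 = 772 = 2^2 · 193, so d = 193.
8^1 ≡ 8 (mod 773)
8^2 ≡ 8^2 = 64 ≡ 64 (mod 773)
8^4 ≡ 64^2 = 4096 ≡ 231 (mod 773)
8^8 ≡ 231^2 = 53361 ≡ 24 (mod 773)
8^16 ≡ 24^2 = 576 ≡ 576 (mod 773)
8^32 ≡ 576^2 = 331776 ≡ 159 (mod 773)
8^64 ≡ 159^2 = 25281 ≡ 545 (mod 773)
8^128 ≡ 545^2 = 297025 ≡ 193 (mod 773)
193 = 128 + 64 + 1 in binary powers of 2.
So 8^193 ≡ 193 · 545 · 8 ≡ 456 (mod 773).
Squaring chain: 456 → 772; reaches −1, so base 8 does not prove 773 composite.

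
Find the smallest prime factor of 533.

533 is odd.
Digit sum 11, not divisible by 3.
Ends in 3: not divisible by 5.
7: 533 = 7·76 + 1
11: 533 = 11·48 + 5
13: 533 = 13·41

13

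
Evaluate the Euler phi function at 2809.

Factor: 2809 = 53^2.
φ(2809) = 53^1·(53−1) = 2756.

2756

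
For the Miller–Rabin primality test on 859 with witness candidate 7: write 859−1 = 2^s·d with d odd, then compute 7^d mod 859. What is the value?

859 − 1 = 858 = 2^1 · 429, so d = 429.
7^1 ≡ 7 (mod 859)
7^2 ≡ 7^2 = 49 ≡ 49 (mod 859)
7^4 ≡ 49^2 = 2401 ≡ 683 (mod 859)
7^8 ≡ 683^2 = 466489 ≡ 52 (mod 859)
7^16 ≡ 52^2 = 2704 ≡ 127 (mod 859)
7^32 ≡ 127^2 = 16129 ≡ 667 (mod 859)
7^64 ≡ 667^2 = 444889 ≡ 786 (mod 859)
7^128 ≡ 786^2 = 617796 ≡ 175 (mod 859)
7^256 ≡ 175^2 = 30625 ≡ 560 (mod 859)
429 = 256 + 128 + 32 + 8 + 4 + 1 in binary powers of 2.
So 7^429 ≡ 560 · 175 · 667 · 52 · 683 · 7 ≡ 1 (mod 859).
Since 7^d ≡ 1 (mod 859), base 7 does not prove 859 composite.

1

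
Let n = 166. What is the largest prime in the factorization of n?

83

166 = 2 · 83
83 is prime.
So 166 = 2 · 83; the largest prime factor is 83.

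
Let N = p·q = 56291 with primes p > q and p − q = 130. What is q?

181

Since p = q + 130, we have 56291 = q(q + 130), so q² + 130q − 56291 = 0.
Discriminant: 130² + 4·56291 = 16900 + 225164 = 242064; √242064 = 492.
q = (−130 + 492)/2 = 181, and p = q + 130 = 311.
Check: 181 · 311 = 56291.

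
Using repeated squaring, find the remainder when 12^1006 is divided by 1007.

12^1 ≡ 12 (mod 1007)
12^2 ≡ 12^2 = 144 ≡ 144 (mod 1007)
12^4 ≡ 144^2 = 20736 ≡ 596 (mod 1007)
12^8 ≡ 596^2 = 355216 ≡ 752 (mod 1007)
12^16 ≡ 752^2 = 565504 ≡ 577 (mod 1007)
12^32 ≡ 577^2 = 332929 ≡ 619 (mod 1007)
12^64 ≡ 619^2 = 383161 ≡ 501 (mod 1007)
12^128 ≡ 501^2 = 251001 ≡ 258 (mod 1007)
12^256 ≡ 258^2 = 66564 ≡ 102 (mod 1007)
12^512 ≡ 102^2 = 10404 ≡ 334 (mod 1007)
1006 = 512 + 256 + 128 + 64 + 32 + 8 + 4 + 2 in binary powers of 2.
So 12^1006 ≡ 334 · 102 · 258 · 501 · 619 · 752 · 596 · 144 ≡ 938 (mod 1007).
Since 938 ≠ 1, base 12 is a Fermat witness: 1007 is composite.

938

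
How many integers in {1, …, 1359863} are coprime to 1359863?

1320760

Factor: 1359863 = 71 · 107 · 179.
φ(1359863) = (71−1) · (107−1) · (179−1) = 70 · 106 · 178 = 1320760.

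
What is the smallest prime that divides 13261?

13261 is odd.
Digit sum 13, not divisible by 3.
Ends in 1: not divisible by 5.
7: 13261 = 7·1894 + 3
11: 13261 = 11·1205 + 6
13: 13261 = 13·1020 + 1
17: 13261 = 17·780 + 1
19: 13261 = 19·697 + 18
23: 13261 = 23·576 + 13
29: 13261 = 29·457 + 8
31: 13261 = 31·427 + 24
37: 13261 = 37·358 + 15
41: 13261 = 41·323 + 18
43: 13261 = 43·308 + 17
47: 13261 = 47·282 + 7
53: 13261 = 53·250 + 11
59: 13261 = 59·224 + 45
61: 13261 = 61·217 + 24
67: 13261 = 67·197 + 62
71: 13261 = 71·186 + 55
73: 13261 = 73·181 + 48
79: 13261 = 79·167 + 68
83: 13261 = 83·159 + 64
89: 13261 = 89·149

89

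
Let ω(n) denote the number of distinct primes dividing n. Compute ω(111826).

111826 = 2 · 55913
55913 = 11 · 5083
5083 = 13 · 391
391 = 17 · 23
111826 = 2 · 11 · 13 · 17 · 23, which has 5 distinct prime factors.

5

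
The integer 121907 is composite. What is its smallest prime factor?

17

121907 is odd.
Digit sum 20, not divisible by 3.
Ends in 7: not divisible by 5.
7: 121907 = 7·17415 + 2
11: 121907 = 11·11082 + 5
13: 121907 = 13·9377 + 6
17: 121907 = 17·7171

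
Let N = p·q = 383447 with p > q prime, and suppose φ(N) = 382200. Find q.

φ(n) = (p−1)(q−1) = n − (p+q) + 1, so p + q = 383447 − 382200 + 1 = 1248.
p and q are the roots of t² − 1248t + 383447 = 0.
Discriminant: 1248² − 4·383447 = 1557504 − 1533788 = 23716; √23716 = 154.
q = (1248 − 154)/2 = 547, p = (1248 + 154)/2 = 701.
Check: 547 · 701 = 383447.

547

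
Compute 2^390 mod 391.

2^1 ≡ 2 (mod 391)
2^2 ≡ 2^2 = 4 ≡ 4 (mod 391)
2^4 ≡ 4^2 = 16 ≡ 16 (mod 391)
2^8 ≡ 16^2 = 256 ≡ 256 (mod 391)
2^16 ≡ 256^2 = 65536 ≡ 239 (mod 391)
2^32 ≡ 239^2 = 57121 ≡ 35 (mod 391)
2^64 ≡ 35^2 = 1225 ≡ 52 (mod 391)
2^128 ≡ 52^2 = 2704 ≡ 358 (mod 391)
2^256 ≡ 358^2 = 128164 ≡ 307 (mod 391)
390 = 256 + 128 + 4 + 2 in binary powers of 2.
So 2^390 ≡ 307 · 358 · 16 · 4 ≡ 285 (mod 391).
Since 285 ≠ 1, base 2 is a Fermat witness: 391 is composite.

285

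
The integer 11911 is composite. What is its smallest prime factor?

43

11911 is odd.
Digit sum 13, not divisible by 3.
Ends in 1: not divisible by 5.
7: 11911 = 7·1701 + 4
11: 11911 = 11·1082 + 9
13: 11911 = 13·916 + 3
17: 11911 = 17·700 + 11
19: 11911 = 19·626 + 17
23: 11911 = 23·517 + 20
29: 11911 = 29·410 + 21
31: 11911 = 31·384 + 7
37: 11911 = 37·321 + 34
41: 11911 = 41·290 + 21
43: 11911 = 43·277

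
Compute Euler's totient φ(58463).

Factor: 58463 = 17 · 19 · 181.
φ(58463) = (17−1) · (19−1) · (181−1) = 16 · 18 · 180 = 51840.

51840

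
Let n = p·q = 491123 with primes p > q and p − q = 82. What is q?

Since p = q + 82, we have 491123 = q(q + 82), so q² + 82q − 491123 = 0.
Discriminant: 82² + 4·491123 = 6724 + 1964492 = 1971216; √1971216 = 1404.
q = (−82 + 1404)/2 = 661, and p = q + 82 = 743.
Check: 661 · 743 = 491123.

661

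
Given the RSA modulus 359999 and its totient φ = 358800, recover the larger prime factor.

φ(n) = (p−1)(q−1) = n − (p+q) + 1, so p + q = 359999 − 358800 + 1 = 1200.
p and q are the roots of t² − 1200t + 359999 = 0.
Discriminant: 1200² − 4·359999 = 1440000 − 1439996 = 4; √4 = 2.
q = (1200 − 2)/2 = 599, p = (1200 + 2)/2 = 601.
Check: 599 · 601 = 359999.

601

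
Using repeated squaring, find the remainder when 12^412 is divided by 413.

289

12^1 ≡ 12 (mod 413)
12^2 ≡ 12^2 = 144 ≡ 144 (mod 413)
12^4 ≡ 144^2 = 20736 ≡ 86 (mod 413)
12^8 ≡ 86^2 = 7396 ≡ 375 (mod 413)
12^16 ≡ 375^2 = 140625 ≡ 205 (mod 413)
12^32 ≡ 205^2 = 42025 ≡ 312 (mod 413)
12^64 ≡ 312^2 = 97344 ≡ 289 (mod 413)
12^128 ≡ 289^2 = 83521 ≡ 95 (mod 413)
12^256 ≡ 95^2 = 9025 ≡ 352 (mod 413)
412 = 256 + 128 + 16 + 8 + 4 in binary powers of 2.
So 12^412 ≡ 352 · 95 · 205 · 375 · 86 ≡ 289 (mod 413).
Since 289 ≠ 1, base 12 is a Fermat witness: 413 is composite.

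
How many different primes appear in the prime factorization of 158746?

5

158746 = 2 · 79373
79373 = 7 · 11339
11339 = 17 · 667
667 = 23 · 29
158746 = 2 · 7 · 17 · 23 · 29, which has 5 distinct prime factors.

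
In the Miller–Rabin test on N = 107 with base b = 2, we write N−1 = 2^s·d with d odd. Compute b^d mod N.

107 − 1 = 106 = 2^1 · 53, so d = 53.
2^1 ≡ 2 (mod 107)
2^2 ≡ 2^2 = 4 ≡ 4 (mod 107)
2^4 ≡ 4^2 = 16 ≡ 16 (mod 107)
2^8 ≡ 16^2 = 256 ≡ 42 (mod 107)
2^16 ≡ 42^2 = 1764 ≡ 52 (mod 107)
2^32 ≡ 52^2 = 2704 ≡ 29 (mod 107)
53 = 32 + 16 + 4 + 1 in binary powers of 2.
So 2^53 ≡ 29 · 52 · 16 · 2 ≡ 106 (mod 107).
Since 2^d ≡ 106 (mod 107), base 2 does not prove 107 composite.

106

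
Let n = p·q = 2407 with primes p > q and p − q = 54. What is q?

Since p = q + 54, we have 2407 = q(q + 54), so q² + 54q − 2407 = 0.
Discriminant: 54² + 4·2407 = 2916 + 9628 = 12544; √12544 = 112.
q = (−54 + 112)/2 = 29, and p = q + 54 = 83.
Check: 29 · 83 = 2407.

29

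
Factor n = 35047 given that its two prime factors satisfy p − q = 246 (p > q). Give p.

347

Since p = q + 246, we have 35047 = q(q + 246), so q² + 246q − 35047 = 0.
Discriminant: 246² + 4·35047 = 60516 + 140188 = 200704; √200704 = 448.
q = (−246 + 448)/2 = 101, and p = q + 246 = 347.
Check: 101 · 347 = 35047.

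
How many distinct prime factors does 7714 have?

4

7714 = 2 · 3857
3857 = 7 · 551
551 = 19 · 29
7714 = 2 · 7 · 19 · 29, which has 4 distinct prime factors.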